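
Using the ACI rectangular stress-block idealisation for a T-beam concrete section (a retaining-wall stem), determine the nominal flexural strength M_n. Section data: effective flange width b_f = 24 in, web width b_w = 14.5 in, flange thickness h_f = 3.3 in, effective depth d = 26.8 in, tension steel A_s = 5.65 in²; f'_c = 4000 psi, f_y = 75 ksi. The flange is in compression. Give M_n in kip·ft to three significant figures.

Tension: T = A_s f_y = 5.65 × 75 = 423.75 kips.
Try a within the flange: a = T/(0.85 f'_c b_f) = 423.75/(0.85 × 4 × 24) = 5.193 in.
a = 5.193 > h_f = 3.3 in: the block extends into the web. Split into flange-overhang and web parts.
C_f = 0.85 f'_c (b_f − b_w) h_f = 0.85 × 4 × (24 − 14.5) × 3.3 = 106.6 kips.
Remaining web compression depth: a_w = (T − C_f)/(0.85 f'_c b_w) = (423.75 − 106.6)/(0.85 × 4 × 14.5) = 6.433 in.
M_n = C_f(d − h_f/2) + (T − C_f)(d − a_w/2) = 106.6 × (26.8 − 1.65) + 317.15 × (26.8 − 3.2165) = 2681.0 + 7479.5 = 10160.5 kip·in.
M_n = 10160.5/12 = 846.71 kip·ft.

M_n ≈ 847 kip·ft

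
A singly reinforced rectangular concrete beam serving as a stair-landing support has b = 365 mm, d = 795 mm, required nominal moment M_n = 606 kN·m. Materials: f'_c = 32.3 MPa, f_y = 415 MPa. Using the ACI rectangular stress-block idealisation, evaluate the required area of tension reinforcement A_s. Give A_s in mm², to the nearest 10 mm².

With M_n = 0.85 f'_c a b (d − a/2), solve the quadratic for a:
a = d − √(d² − 2M_n/(0.85 f'_c b)) = 795 − √(795² − 2 × 606×10⁶/(0.85 × 32.3 × 365)) = 80.10 mm.
A_s = 0.85 f'_c a b / f_y = 0.85 × 32.3 × 80.10 × 365 / 415 = 1934.2 mm².

A_s ≈ 1930 mm²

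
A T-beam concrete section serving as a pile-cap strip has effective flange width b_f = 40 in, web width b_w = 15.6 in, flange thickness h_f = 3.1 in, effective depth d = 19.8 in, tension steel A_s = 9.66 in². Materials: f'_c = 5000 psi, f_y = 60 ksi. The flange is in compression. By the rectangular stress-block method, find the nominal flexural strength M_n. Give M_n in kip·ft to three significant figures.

Tension: T = A_s f_y = 9.66 × 60 = 579.6 kips.
Try a within the flange: a = T/(0.85 f'_c b_f) = 579.6/(0.85 × 5 × 40) = 3.409 in.
a = 3.409 > h_f = 3.1 in: the block extends into the web. Split into flange-overhang and web parts.
C_f = 0.85 f'_c (b_f − b_w) h_f = 0.85 × 5 × (40 − 15.6) × 3.1 = 321.5 kips.
Remaining web compression depth: a_w = (T − C_f)/(0.85 f'_c b_w) = (579.6 − 321.5)/(0.85 × 5 × 15.6) = 3.893 in.
M_n = C_f(d − h_f/2) + (T − C_f)(d − a_w/2) = 321.5 × (19.8 − 1.55) + 258.1 × (19.8 − 1.9465) = 5867.4 + 4608.0 = 10475.4 kip·in.
M_n = 10475.4/12 = 872.95 kip·ft.

M_n ≈ 873 kip·ft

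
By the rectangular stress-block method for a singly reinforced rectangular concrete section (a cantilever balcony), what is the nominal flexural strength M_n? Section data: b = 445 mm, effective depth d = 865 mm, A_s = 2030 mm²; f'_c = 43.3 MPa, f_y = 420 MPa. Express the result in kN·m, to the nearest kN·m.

M_n ≈ 715 kN·m

T = A_s f_y = 2030 × 420 = 852600 N = 852.6 kN.
From C = T: a = T/(0.85 f'_c b) = 852600/(0.85 × 43.3 × 445) = 52.06 mm.
M_n = T(d − a/2) = 852.6 kN × (865 − 26.03) mm = 715.31 kN·m.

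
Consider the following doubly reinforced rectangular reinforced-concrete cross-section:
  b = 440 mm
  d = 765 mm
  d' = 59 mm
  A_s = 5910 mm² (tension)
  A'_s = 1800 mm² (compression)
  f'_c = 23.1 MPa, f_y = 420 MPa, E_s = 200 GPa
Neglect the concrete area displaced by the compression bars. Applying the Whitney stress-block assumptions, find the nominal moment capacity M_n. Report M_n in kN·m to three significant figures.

Assume both tension and compression steel yield.
Net tension couple steel: A_s − A'_s = 4110 mm².
a = (A_s − A'_s) f_y / (0.85 f'_c b) = 1726200/(0.85 × 23.1 × 440) = 199.81 mm.
c = a/β₁ = 199.81/0.85 = 235.07 mm; ε'_s = 0.003(c − d')/c = 0.0022 ≥ f_y/E_s = 0.0021, so compression steel does yield.
M_n = (A_s − A'_s) f_y (d − a/2) + A'_s f_y (d − d') = [1726200 × (765 − 99.905) + 756000 × (765 − 59)] × 10⁻⁶ = 1148.09 + 533.74 = 1681.83 kN·m.

M_n ≈ 1680 kN·m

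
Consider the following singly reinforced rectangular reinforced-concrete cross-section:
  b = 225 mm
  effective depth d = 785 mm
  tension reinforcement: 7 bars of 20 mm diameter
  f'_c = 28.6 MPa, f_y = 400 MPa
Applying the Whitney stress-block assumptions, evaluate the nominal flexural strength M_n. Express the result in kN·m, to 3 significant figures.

M_n ≈ 620 kN·m

A_s = 7 × 314 = 2198 mm².
T = A_s f_y = 2198 × 400 = 879200 N = 879.2 kN.
From C = T: a = T/(0.85 f'_c b) = 879200/(0.85 × 28.6 × 225) = 160.74 mm.
M_n = T(d − a/2) = 879.2 kN × (785 − 80.37) mm = 619.51 kN·m.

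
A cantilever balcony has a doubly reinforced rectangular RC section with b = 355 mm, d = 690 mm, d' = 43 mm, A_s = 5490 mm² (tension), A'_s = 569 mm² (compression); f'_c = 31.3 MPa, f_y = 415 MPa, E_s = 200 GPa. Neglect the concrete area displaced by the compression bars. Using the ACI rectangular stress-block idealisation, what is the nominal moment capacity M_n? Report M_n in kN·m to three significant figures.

Assume both tension and compression steel yield.
Net tension couple steel: A_s − A'_s = 4921 mm².
a = (A_s − A'_s) f_y / (0.85 f'_c b) = 2042215/(0.85 × 31.3 × 355) = 216.23 mm.
c = a/β₁ = 216.23/0.826 = 261.78 mm; ε'_s = 0.003(c − d')/c = 0.0025 ≥ f_y/E_s = 0.0021, so compression steel does yield.
M_n = (A_s − A'_s) f_y (d − a/2) + A'_s f_y (d − d') = [2042215 × (690 − 108.115) + 236135 × (690 − 43)] × 10⁻⁶ = 1188.33 + 152.78 = 1341.11 kN·m.

M_n ≈ 1340 kN·m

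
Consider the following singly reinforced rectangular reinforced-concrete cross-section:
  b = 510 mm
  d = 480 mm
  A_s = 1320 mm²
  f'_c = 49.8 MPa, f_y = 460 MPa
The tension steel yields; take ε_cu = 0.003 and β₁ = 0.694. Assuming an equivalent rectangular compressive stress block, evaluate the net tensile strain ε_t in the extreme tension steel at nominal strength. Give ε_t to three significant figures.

a = A_s f_y/(0.85 f'_c b) = 28.13 mm.
β₁ = 0.694, so c = a/β₁ = 28.13/0.694 = 40.53 mm.
From the linear strain diagram with ε_cu = 0.003: ε_t = 0.003 (d − c)/c = 0.003 × (480 − 40.53)/40.53 = 0.0325.
Since ε_t ≥ 0.005, the section is tension-controlled.

ε_t ≈ 0.0325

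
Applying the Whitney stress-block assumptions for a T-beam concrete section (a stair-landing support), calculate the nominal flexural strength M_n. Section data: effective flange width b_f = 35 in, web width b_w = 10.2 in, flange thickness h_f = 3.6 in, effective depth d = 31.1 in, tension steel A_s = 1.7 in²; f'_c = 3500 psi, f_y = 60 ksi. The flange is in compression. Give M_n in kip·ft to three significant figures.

Tension: T = A_s f_y = 1.7 × 60 = 102 kips.
Try a within the flange: a = T/(0.85 f'_c b_f) = 102/(0.85 × 3.5 × 35) = 0.980 in.
Since a = 0.980 ≤ h_f = 3.6 in, the stress block lies entirely in the flange; analyse as a rectangular beam of width b_f.
M_n = T(d − a/2) = 102 × (31.1 − 0.49) = 3122.2 kip·in.
M_n = 3122.2/12 = 260.18 kip·ft.

M_n ≈ 260 kip·ft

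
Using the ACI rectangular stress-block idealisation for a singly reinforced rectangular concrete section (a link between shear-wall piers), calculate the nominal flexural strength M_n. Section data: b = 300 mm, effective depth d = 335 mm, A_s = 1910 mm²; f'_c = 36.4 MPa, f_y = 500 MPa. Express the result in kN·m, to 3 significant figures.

T = A_s f_y = 1910 × 500 = 955000 N = 955 kN.
From C = T: a = T/(0.85 f'_c b) = 955000/(0.85 × 36.4 × 300) = 102.89 mm.
M_n = T(d − a/2) = 955 kN × (335 − 51.445) mm = 270.80 kN·m.

M_n ≈ 271 kN·m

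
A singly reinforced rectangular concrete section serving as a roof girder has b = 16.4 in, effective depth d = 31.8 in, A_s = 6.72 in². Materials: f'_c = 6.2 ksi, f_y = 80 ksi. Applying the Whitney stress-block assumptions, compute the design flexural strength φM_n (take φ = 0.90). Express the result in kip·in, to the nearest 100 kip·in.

φM_n ≈ 13900 kip·in

T = A_s f_y = 6.72 × 80 = 537.6 kips.
a = T/(0.85 f'_c b) = 537.6/(0.85 × 6.2 × 16.4) = 6.220 in.
M_n = T(d − a/2) = 537.6 × (31.8 − 3.11) = 15423.7 kip·in.
φM_n = 0.90 × 15423.7 = 13881.3 kip·in.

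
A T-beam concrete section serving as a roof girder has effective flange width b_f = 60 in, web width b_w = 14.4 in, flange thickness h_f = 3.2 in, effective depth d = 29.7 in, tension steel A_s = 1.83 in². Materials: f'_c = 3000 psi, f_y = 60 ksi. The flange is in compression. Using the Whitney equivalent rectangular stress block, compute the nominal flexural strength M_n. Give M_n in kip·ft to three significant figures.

Tension: T = A_s f_y = 1.83 × 60 = 109.8 kips.
Try a within the flange: a = T/(0.85 f'_c b_f) = 109.8/(0.85 × 3 × 60) = 0.718 in.
Since a = 0.718 ≤ h_f = 3.2 in, the stress block lies entirely in the flange; analyse as a rectangular beam of width b_f.
M_n = T(d − a/2) = 109.8 × (29.7 − 0.359) = 3221.6 kip·in.
M_n = 3221.6/12 = 268.47 kip·ft.

M_n ≈ 268 kip·ft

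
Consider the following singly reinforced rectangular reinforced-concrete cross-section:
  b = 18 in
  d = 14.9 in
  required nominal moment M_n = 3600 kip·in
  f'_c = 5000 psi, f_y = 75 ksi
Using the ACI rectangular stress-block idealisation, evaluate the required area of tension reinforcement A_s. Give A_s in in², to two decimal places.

A_s ≈ 3.66 in²

From M_n = 0.85 f'_c a b (d − a/2):
a = d − √(d² − 2M_n/(0.85 f'_c b)) = 14.9 − √(14.9² − 2 × 3600/(0.85 × 5 × 18)) = 3.591 in.
A_s = 0.85 f'_c a b / f_y = 0.85 × 5 × 3.591 × 18 / 75 = 3.663 in².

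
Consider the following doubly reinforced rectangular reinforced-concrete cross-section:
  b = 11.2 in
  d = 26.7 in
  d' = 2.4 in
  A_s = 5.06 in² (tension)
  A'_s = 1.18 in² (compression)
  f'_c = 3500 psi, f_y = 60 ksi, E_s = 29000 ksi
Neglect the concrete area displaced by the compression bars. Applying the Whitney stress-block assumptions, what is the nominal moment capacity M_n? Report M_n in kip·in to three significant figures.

Assume both steels yield.
a = (A_s − A'_s) f_y/(0.85 f'_c b) = (5.06 − 1.18) × 60/(0.85 × 3.5 × 11.2) = 6.987 in.
c = a/β₁ = 6.987/0.85 = 8.220 in; ε'_s = 0.003(c − d')/c = 0.0021 ≥ ε_y = 0.0021, so the compression steel yields.
M_n = (A_s − A'_s) f_y (d − a/2) + A'_s f_y (d − d') = 232.8 × (26.7 − 3.4935) + 70.8 × (26.7 − 2.4) = 5402.5 + 1720.4 = 7122.9 kip·in.

M_n ≈ 7120 kip·in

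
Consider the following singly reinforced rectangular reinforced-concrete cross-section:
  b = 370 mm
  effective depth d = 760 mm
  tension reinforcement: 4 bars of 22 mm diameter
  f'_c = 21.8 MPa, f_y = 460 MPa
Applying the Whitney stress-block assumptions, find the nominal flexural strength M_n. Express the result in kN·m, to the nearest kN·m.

A_s = 4 × 380 = 1520 mm².
T = A_s f_y = 1520 × 460 = 699200 N = 699.2 kN.
From C = T: a = T/(0.85 f'_c b) = 699200/(0.85 × 21.8 × 370) = 101.98 mm.
M_n = T(d − a/2) = 699.2 kN × (760 − 50.99) mm = 495.74 kN·m.

M_n ≈ 496 kN·m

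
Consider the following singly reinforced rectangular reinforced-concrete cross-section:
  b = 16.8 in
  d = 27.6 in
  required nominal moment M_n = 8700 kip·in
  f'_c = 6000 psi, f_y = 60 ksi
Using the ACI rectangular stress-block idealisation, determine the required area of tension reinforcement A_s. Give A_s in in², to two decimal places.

A_s ≈ 5.66 in²

From M_n = 0.85 f'_c a b (d − a/2):
a = d − √(d² − 2M_n/(0.85 f'_c b)) = 27.6 − √(27.6² − 2 × 8700/(0.85 × 6 × 16.8)) = 3.964 in.
A_s = 0.85 f'_c a b / f_y = 0.85 × 6 × 3.964 × 16.8 / 60 = 5.661 in².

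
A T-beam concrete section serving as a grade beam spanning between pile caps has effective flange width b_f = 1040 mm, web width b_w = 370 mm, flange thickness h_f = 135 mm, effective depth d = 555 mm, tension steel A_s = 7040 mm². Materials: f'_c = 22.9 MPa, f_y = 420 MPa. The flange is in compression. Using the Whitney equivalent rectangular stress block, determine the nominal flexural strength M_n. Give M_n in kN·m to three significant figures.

M_n ≈ 1420 kN·m

Tension: T = A_s f_y = 7040 × 420 = 2956800 N.
Try a within the flange: a = T/(0.85 f'_c b_f) = 2956800/(0.85 × 22.9 × 1040) = 146.06 mm.
a = 146.06 > h_f = 135 mm: the block extends into the web. Split into flange-overhang and web parts.
C_f = 0.85 f'_c (b_f − b_w) h_f = 0.85 × 22.9 × (1040 − 370) × 135 = 1760609 N.
Remaining web compression depth: a_w = (T − C_f)/(0.85 f'_c b_w) = (2956800 − 1760609)/(0.85 × 22.9 × 370) = 166.09 mm.
M_n = C_f(d − h_f/2) + (T − C_f)(d − a_w/2) = 1760609 × (555 − 67.5) + 1196191 × (555 − 83.045) = 858.30 + 564.55 = 1422.85 × 10⁶ N·mm.
M_n = 1422.85 kN·m.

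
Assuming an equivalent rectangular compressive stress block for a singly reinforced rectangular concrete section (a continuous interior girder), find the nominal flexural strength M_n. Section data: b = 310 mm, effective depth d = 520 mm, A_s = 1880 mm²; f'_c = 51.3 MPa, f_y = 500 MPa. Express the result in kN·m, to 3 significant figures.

T = A_s f_y = 1880 × 500 = 940000 N = 940 kN.
From C = T: a = T/(0.85 f'_c b) = 940000/(0.85 × 51.3 × 310) = 69.54 mm.
M_n = T(d − a/2) = 940 kN × (520 − 34.77) mm = 456.12 kN·m.

M_n ≈ 456 kN·m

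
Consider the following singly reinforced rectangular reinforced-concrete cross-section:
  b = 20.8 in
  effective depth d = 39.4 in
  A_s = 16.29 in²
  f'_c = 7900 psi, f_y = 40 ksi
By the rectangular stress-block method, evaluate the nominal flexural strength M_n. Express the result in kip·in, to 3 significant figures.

T = A_s f_y = 16.29 × 40 = 651.6 kips.
a = T/(0.85 f'_c b) = 651.6/(0.85 × 7.9 × 20.8) = 4.665 in.
M_n = T(d − a/2) = 651.6 × (39.4 − 2.3325) = 24153.2 kip·in.

M_n ≈ 24200 kip·in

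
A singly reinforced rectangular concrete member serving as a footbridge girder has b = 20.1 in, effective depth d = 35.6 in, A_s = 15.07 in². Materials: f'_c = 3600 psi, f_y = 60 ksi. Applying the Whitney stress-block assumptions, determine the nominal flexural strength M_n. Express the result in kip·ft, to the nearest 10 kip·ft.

M_n ≈ 2130 kip·ft

T = A_s f_y = 15.07 × 60 = 904.2 kips.
a = T/(0.85 f'_c b) = 904.2/(0.85 × 3.6 × 20.1) = 14.701 in.
M_n = T(d − a/2) = 904.2 × (35.6 − 7.3505) = 25543.2 kip·in = 25543.2/12 = 2128.60 kip·ft.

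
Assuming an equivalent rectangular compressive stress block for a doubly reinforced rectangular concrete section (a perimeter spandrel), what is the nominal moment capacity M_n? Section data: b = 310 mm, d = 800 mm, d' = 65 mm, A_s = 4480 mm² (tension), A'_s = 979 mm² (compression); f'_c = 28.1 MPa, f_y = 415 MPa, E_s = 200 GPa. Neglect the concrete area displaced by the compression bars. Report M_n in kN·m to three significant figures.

Assume both tension and compression steel yield.
Net tension couple steel: A_s − A'_s = 3501 mm².
a = (A_s − A'_s) f_y / (0.85 f'_c b) = 1452915/(0.85 × 28.1 × 310) = 196.22 mm.
c = a/β₁ = 196.22/0.849 = 231.12 mm; ε'_s = 0.003(c − d')/c = 0.0022 ≥ f_y/E_s = 0.0021, so compression steel does yield.
M_n = (A_s − A'_s) f_y (d − a/2) + A'_s f_y (d − d') = [1452915 × (800 − 98.11) + 406285 × (800 − 65)] × 10⁻⁶ = 1019.79 + 298.62 = 1318.41 kN·m.

M_n ≈ 1320 kN·m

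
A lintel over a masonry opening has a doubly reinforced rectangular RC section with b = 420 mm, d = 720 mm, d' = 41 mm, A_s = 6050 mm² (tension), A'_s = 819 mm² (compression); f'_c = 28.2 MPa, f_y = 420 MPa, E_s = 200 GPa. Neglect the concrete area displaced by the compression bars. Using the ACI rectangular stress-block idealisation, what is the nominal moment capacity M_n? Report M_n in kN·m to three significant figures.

Assume both tension and compression steel yield.
Net tension couple steel: A_s − A'_s = 5231 mm².
a = (A_s − A'_s) f_y / (0.85 f'_c b) = 2197020/(0.85 × 28.2 × 420) = 218.23 mm.
c = a/β₁ = 218.23/0.849 = 257.04 mm; ε'_s = 0.003(c − d')/c = 0.0025 ≥ f_y/E_s = 0.0021, so compression steel does yield.
M_n = (A_s − A'_s) f_y (d − a/2) + A'_s f_y (d − d') = [2197020 × (720 − 109.115) + 343980 × (720 − 41)] × 10⁻⁶ = 1342.13 + 233.56 = 1575.69 kN·m.

M_n ≈ 1580 kN·m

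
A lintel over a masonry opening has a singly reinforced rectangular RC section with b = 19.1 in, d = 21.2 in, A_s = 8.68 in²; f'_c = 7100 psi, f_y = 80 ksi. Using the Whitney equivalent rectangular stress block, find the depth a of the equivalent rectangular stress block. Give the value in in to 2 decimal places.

a ≈ 6.02 in

T = A_s f_y = 8.68 × 80 = 694.4 kips.
a = T/(0.85 f'_c b) = 694.4/(0.85 × 7.1 × 19.1) = 6.02 in.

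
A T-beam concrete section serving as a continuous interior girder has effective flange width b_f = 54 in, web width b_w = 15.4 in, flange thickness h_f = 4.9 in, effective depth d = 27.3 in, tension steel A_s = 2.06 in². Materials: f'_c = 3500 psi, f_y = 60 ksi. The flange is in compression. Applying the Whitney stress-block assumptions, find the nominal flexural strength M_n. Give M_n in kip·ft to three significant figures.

M_n ≈ 277 kip·ft

Tension: T = A_s f_y = 2.06 × 60 = 123.6 kips.
Try a within the flange: a = T/(0.85 f'_c b_f) = 123.6/(0.85 × 3.5 × 54) = 0.769 in.
Since a = 0.769 ≤ h_f = 4.9 in, the stress block lies entirely in the flange; analyse as a rectangular beam of width b_f.
M_n = T(d − a/2) = 123.6 × (27.3 − 0.3845) = 3326.8 kip·in.
M_n = 3326.8/12 = 277.23 kip·ft.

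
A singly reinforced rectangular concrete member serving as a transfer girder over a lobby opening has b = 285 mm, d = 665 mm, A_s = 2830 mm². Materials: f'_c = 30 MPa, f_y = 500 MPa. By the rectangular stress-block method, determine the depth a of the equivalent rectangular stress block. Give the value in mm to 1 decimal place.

a ≈ 194.7 mm

T = A_s f_y = 2830 × 500 = 1415000 N = 1415 kN.
Setting C = 0.85 f'_c a b equal to T: a = 1415000/(0.85 × 30 × 285) = 194.7 mm.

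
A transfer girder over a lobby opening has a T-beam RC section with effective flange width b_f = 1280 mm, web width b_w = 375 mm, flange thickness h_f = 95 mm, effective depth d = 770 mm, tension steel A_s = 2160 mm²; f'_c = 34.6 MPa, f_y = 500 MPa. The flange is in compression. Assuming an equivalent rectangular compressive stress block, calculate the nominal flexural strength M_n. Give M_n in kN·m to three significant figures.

M_n ≈ 816 kN·m

Tension: T = A_s f_y = 2160 × 500 = 1080000 N.
Try a within the flange: a = T/(0.85 f'_c b_f) = 1080000/(0.85 × 34.6 × 1280) = 28.69 mm.
Since a = 28.69 ≤ h_f = 95 mm, the stress block lies entirely in the flange; analyse as a rectangular beam of width b_f.
M_n = T(d − a/2) = 1080000 × (770 − 14.345) = 816.11 × 10⁶ N·mm.
M_n = 816.11 kN·m.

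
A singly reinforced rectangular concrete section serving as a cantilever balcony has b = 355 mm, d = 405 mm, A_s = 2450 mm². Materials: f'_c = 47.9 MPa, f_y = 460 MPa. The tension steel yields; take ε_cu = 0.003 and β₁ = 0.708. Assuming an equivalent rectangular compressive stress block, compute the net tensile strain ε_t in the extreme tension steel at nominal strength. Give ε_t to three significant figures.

ε_t ≈ 0.00803

a = A_s f_y/(0.85 f'_c b) = 77.97 mm.
β₁ = 0.708, so c = a/β₁ = 77.97/0.708 = 110.13 mm.
From the linear strain diagram with ε_cu = 0.003: ε_t = 0.003 (d − c)/c = 0.003 × (405 − 110.13)/110.13 = 0.00803.
Since ε_t ≥ 0.005, the section is tension-controlled.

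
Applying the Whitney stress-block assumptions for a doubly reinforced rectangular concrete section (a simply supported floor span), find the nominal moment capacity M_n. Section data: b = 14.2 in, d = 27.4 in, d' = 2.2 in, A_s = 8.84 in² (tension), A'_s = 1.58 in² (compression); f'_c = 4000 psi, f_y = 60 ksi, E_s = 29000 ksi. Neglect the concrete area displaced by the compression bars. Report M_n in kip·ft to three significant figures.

M_n ≈ 1030 kip·ft

Assume both steels yield.
a = (A_s − A'_s) f_y/(0.85 f'_c b) = (8.84 − 1.58) × 60/(0.85 × 4 × 14.2) = 9.022 in.
c = a/β₁ = 9.022/0.85 = 10.614 in; ε'_s = 0.003(c − d')/c = 0.0024 ≥ ε_y = 0.0021, so the compression steel yields.
M_n = (A_s − A'_s) f_y (d − a/2) + A'_s f_y (d − d') = 435.6 × (27.4 − 4.511) + 94.8 × (27.4 − 2.2) = 9970.4 + 2389.0 = 12359.4 kip·in = 12359.4/12 = 1029.95 kip·ft.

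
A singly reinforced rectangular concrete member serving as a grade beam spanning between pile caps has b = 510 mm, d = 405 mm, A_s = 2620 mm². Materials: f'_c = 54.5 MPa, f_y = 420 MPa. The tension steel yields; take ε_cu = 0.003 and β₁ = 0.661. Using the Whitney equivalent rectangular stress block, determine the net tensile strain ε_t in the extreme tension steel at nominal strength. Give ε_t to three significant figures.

a = A_s f_y/(0.85 f'_c b) = 46.58 mm.
β₁ = 0.661, so c = a/β₁ = 46.58/0.661 = 70.47 mm.
From the linear strain diagram with ε_cu = 0.003: ε_t = 0.003 (d − c)/c = 0.003 × (405 − 70.47)/70.47 = 0.0142.
Since ε_t ≥ 0.005, the section is tension-controlled.

ε_t ≈ 0.0142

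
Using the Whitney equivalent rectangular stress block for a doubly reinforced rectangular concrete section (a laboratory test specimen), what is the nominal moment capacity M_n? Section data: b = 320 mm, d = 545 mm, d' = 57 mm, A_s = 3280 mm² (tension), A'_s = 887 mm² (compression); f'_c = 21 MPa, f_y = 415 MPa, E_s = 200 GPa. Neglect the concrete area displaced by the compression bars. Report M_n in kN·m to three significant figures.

Assume both tension and compression steel yield.
Net tension couple steel: A_s − A'_s = 2393 mm².
a = (A_s − A'_s) f_y / (0.85 f'_c b) = 993095/(0.85 × 21 × 320) = 173.86 mm.
c = a/β₁ = 173.86/0.85 = 204.54 mm; ε'_s = 0.003(c − d')/c = 0.0022 ≥ f_y/E_s = 0.0021, so compression steel does yield.
M_n = (A_s − A'_s) f_y (d − a/2) + A'_s f_y (d − d') = [993095 × (545 − 86.93) + 368105 × (545 − 57)] × 10⁻⁶ = 454.91 + 179.64 = 634.55 kN·m.

M_n ≈ 635 kN·m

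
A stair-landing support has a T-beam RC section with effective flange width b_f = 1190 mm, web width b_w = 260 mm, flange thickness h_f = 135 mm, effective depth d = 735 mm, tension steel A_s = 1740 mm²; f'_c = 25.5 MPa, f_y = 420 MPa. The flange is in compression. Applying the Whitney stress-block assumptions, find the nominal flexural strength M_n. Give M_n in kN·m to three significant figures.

Tension: T = A_s f_y = 1740 × 420 = 730800 N.
Try a within the flange: a = T/(0.85 f'_c b_f) = 730800/(0.85 × 25.5 × 1190) = 28.33 mm.
Since a = 28.33 ≤ h_f = 135 mm, the stress block lies entirely in the flange; analyse as a rectangular beam of width b_f.
M_n = T(d − a/2) = 730800 × (735 − 14.165) = 526.79 × 10⁶ N·mm.
M_n = 526.79 kN·m.

M_n ≈ 527 kN·m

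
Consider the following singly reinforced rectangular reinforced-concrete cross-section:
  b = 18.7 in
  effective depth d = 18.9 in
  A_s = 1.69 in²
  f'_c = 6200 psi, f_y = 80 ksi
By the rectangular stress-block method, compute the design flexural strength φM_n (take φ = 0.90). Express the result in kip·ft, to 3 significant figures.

T = A_s f_y = 1.69 × 80 = 135.2 kips.
a = T/(0.85 f'_c b) = 135.2/(0.85 × 6.2 × 18.7) = 1.372 in.
M_n = T(d − a/2) = 135.2 × (18.9 − 0.686) = 2462.5 kip·in = 2462.5/12 = 205.21 kip·ft.
φM_n = 0.90 × 205.21 = 184.69 kip·ft.

φM_n ≈ 185 kip·ft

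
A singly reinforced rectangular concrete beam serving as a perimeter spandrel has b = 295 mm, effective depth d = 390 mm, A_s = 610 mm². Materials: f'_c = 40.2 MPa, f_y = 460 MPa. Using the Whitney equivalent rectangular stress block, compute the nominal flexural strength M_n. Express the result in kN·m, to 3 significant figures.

M_n ≈ 106 kN·m

T = A_s f_y = 610 × 460 = 280600 N = 280.6 kN.
From C = T: a = T/(0.85 f'_c b) = 280600/(0.85 × 40.2 × 295) = 27.84 mm.
M_n = T(d − a/2) = 280.6 kN × (390 − 13.92) mm = 105.53 kN·m.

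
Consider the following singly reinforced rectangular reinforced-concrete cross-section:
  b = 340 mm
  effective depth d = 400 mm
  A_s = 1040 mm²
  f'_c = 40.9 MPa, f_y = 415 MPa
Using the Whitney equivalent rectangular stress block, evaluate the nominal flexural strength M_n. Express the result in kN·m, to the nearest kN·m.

T = A_s f_y = 1040 × 415 = 431600 N = 431.6 kN.
From C = T: a = T/(0.85 f'_c b) = 431600/(0.85 × 40.9 × 340) = 36.51 mm.
M_n = T(d − a/2) = 431.6 kN × (400 − 18.255) mm = 164.76 kN·m.

M_n ≈ 165 kN·m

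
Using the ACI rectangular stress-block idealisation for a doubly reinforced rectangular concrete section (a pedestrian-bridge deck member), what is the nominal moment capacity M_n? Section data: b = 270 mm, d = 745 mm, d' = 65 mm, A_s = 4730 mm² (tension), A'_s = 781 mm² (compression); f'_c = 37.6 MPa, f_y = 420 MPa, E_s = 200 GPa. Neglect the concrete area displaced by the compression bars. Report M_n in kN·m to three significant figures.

Assume both tension and compression steel yield.
Net tension couple steel: A_s − A'_s = 3949 mm².
a = (A_s − A'_s) f_y / (0.85 f'_c b) = 1658580/(0.85 × 37.6 × 270) = 192.21 mm.
c = a/β₁ = 192.21/0.781 = 246.11 mm; ε'_s = 0.003(c − d')/c = 0.0022 ≥ f_y/E_s = 0.0021, so compression steel does yield.
M_n = (A_s − A'_s) f_y (d − a/2) + A'_s f_y (d − d') = [1658580 × (745 − 96.105) + 328020 × (745 − 65)] × 10⁻⁶ = 1076.24 + 223.05 = 1299.29 kN·m.

M_n ≈ 1300 kN·m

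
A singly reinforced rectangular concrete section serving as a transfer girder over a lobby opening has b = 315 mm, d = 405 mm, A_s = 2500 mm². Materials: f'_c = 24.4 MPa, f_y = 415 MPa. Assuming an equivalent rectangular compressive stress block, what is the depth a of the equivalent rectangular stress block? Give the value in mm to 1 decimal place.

T = A_s f_y = 2500 × 415 = 1037500 N = 1037.5 kN.
Setting C = 0.85 f'_c a b equal to T: a = 1037500/(0.85 × 24.4 × 315) = 158.8 mm.

a ≈ 158.8 mm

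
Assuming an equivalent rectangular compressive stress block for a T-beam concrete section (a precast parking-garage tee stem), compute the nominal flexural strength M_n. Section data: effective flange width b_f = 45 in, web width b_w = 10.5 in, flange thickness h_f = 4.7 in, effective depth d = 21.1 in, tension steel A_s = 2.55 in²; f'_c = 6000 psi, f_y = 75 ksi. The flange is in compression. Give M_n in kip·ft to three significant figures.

Tension: T = A_s f_y = 2.55 × 75 = 191.25 kips.
Try a within the flange: a = T/(0.85 f'_c b_f) = 191.25/(0.85 × 6 × 45) = 0.833 in.
Since a = 0.833 ≤ h_f = 4.7 in, the stress block lies entirely in the flange; analyse as a rectangular beam of width b_f.
M_n = T(d − a/2) = 191.25 × (21.1 − 0.4165) = 3955.7 kip·in.
M_n = 3955.7/12 = 329.64 kip·ft.

M_n ≈ 330 kip·ft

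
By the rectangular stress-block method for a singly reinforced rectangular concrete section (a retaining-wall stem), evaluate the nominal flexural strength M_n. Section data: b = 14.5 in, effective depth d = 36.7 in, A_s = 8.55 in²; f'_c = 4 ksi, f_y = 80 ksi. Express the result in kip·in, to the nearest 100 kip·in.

M_n ≈ 20400 kip·in

T = A_s f_y = 8.55 × 80 = 684 kips.
a = T/(0.85 f'_c b) = 684/(0.85 × 4 × 14.5) = 13.874 in.
M_n = T(d − a/2) = 684 × (36.7 − 6.937) = 20357.9 kip·in.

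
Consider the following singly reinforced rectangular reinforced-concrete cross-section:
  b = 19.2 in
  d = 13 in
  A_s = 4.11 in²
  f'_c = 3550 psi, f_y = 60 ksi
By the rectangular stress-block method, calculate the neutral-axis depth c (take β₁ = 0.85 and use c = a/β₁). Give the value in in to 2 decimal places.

c ≈ 5.01 in

T = A_s f_y = 4.11 × 60 = 246.6 kips.
a = T/(0.85 f'_c b) = 246.6/(0.85 × 3.55 × 19.2) = 4.2564 in.
With β₁ = 0.85, c = a/β₁ = 4.2564/0.85 = 5.01 in.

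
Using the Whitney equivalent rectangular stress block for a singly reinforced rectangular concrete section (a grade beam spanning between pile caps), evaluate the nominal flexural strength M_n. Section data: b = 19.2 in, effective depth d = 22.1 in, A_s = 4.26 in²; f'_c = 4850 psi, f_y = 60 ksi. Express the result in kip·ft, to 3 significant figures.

T = A_s f_y = 4.26 × 60 = 255.6 kips.
a = T/(0.85 f'_c b) = 255.6/(0.85 × 4.85 × 19.2) = 3.229 in.
M_n = T(d − a/2) = 255.6 × (22.1 − 1.6145) = 5236.1 kip·in = 5236.1/12 = 436.34 kip·ft.

M_n ≈ 436 kip·ft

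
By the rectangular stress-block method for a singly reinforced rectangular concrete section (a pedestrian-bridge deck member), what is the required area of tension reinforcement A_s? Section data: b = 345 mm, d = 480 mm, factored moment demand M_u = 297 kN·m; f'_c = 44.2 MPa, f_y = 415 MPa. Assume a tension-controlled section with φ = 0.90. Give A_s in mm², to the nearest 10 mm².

A_s ≈ 1760 mm²

M_n = M_u/φ = 297/0.90 = 330 kN·m.
With M_n = 0.85 f'_c a b (d − a/2), solve the quadratic for a:
a = d − √(d² − 2M_n/(0.85 f'_c b)) = 480 − √(480² − 2 × 330×10⁶/(0.85 × 44.2 × 345)) = 56.35 mm.
A_s = 0.85 f'_c a b / f_y = 0.85 × 44.2 × 56.35 × 345 / 415 = 1760.0 mm².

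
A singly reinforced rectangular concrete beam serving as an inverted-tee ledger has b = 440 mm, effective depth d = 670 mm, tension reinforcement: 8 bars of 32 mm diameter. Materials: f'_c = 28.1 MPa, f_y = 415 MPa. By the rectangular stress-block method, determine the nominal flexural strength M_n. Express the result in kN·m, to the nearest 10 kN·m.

M_n ≈ 1450 kN·m

A_s = 8 × 804 = 6432 mm².
T = A_s f_y = 6432 × 415 = 2669280 N = 2669.28 kN.
From C = T: a = T/(0.85 f'_c b) = 2669280/(0.85 × 28.1 × 440) = 253.99 mm.
M_n = T(d − a/2) = 2669.28 kN × (670 − 126.995) mm = 1449.43 kN·m.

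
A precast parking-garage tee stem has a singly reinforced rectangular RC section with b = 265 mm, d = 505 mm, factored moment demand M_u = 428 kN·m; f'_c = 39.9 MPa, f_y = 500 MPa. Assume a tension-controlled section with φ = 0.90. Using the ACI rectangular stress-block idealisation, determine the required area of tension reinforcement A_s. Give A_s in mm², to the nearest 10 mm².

M_n = M_u/φ = 428/0.90 = 475.556 kN·m.
With M_n = 0.85 f'_c a b (d − a/2), solve the quadratic for a:
a = d − √(d² − 2M_n/(0.85 f'_c b)) = 505 − √(505² − 2 × 475.556×10⁶/(0.85 × 39.9 × 265)) = 118.74 mm.
A_s = 0.85 f'_c a b / f_y = 0.85 × 39.9 × 118.74 × 265 / 500 = 2134.3 mm².

A_s ≈ 2130 mm²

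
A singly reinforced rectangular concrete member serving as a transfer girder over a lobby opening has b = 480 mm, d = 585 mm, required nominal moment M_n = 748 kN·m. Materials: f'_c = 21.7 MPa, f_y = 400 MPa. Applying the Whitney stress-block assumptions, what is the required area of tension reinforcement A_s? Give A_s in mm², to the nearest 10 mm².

A_s ≈ 3740 mm²

With M_n = 0.85 f'_c a b (d − a/2), solve the quadratic for a:
a = d − √(d² − 2M_n/(0.85 f'_c b)) = 585 − √(585² − 2 × 748×10⁶/(0.85 × 21.7 × 480)) = 168.76 mm.
A_s = 0.85 f'_c a b / f_y = 0.85 × 21.7 × 168.76 × 480 / 400 = 3735.3 mm².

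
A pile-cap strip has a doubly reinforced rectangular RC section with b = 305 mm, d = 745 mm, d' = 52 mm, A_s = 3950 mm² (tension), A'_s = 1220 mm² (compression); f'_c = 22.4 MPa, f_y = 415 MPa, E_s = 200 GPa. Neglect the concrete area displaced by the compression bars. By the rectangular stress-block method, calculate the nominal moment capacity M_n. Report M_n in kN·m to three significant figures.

Assume both tension and compression steel yield.
Net tension couple steel: A_s − A'_s = 2730 mm².
a = (A_s − A'_s) f_y / (0.85 f'_c b) = 1132950/(0.85 × 22.4 × 305) = 195.09 mm.
c = a/β₁ = 195.09/0.85 = 229.52 mm; ε'_s = 0.003(c − d')/c = 0.0023 ≥ f_y/E_s = 0.0021, so compression steel does yield.
M_n = (A_s − A'_s) f_y (d − a/2) + A'_s f_y (d − d') = [1132950 × (745 − 97.545) + 506300 × (745 − 52)] × 10⁻⁶ = 733.53 + 350.87 = 1084.40 kN·m.

M_n ≈ 1080 kN·m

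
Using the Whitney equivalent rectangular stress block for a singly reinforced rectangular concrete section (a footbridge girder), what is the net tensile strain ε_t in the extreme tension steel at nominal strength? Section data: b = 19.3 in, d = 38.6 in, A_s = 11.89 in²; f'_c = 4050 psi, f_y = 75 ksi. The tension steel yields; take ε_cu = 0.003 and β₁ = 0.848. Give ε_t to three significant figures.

ε_t ≈ 0.00432

a = A_s f_y/(0.85 f'_c b) = 13.422 in.
β₁ = 0.848, so c = a/β₁ = 13.422/0.848 = 15.828 in.
From the linear strain diagram with ε_cu = 0.003: ε_t = 0.003 (d − c)/c = 0.003 × (38.6 − 15.828)/15.828 = 0.00432.
ε_t is between 0.004 and 0.005 — transition zone.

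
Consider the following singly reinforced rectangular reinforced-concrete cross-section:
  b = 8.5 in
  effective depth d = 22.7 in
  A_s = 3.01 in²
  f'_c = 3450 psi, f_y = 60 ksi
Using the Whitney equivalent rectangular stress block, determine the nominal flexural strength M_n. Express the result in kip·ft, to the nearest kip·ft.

M_n ≈ 287 kip·ft

T = A_s f_y = 3.01 × 60 = 180.6 kips.
a = T/(0.85 f'_c b) = 180.6/(0.85 × 3.45 × 8.5) = 7.245 in.
M_n = T(d − a/2) = 180.6 × (22.7 − 3.6225) = 3445.4 kip·in = 3445.4/12 = 287.12 kip·ft.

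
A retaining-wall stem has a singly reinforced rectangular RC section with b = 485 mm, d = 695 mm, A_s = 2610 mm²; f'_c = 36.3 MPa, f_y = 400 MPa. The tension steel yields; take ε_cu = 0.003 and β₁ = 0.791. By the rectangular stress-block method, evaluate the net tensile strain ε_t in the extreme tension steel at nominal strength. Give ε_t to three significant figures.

ε_t ≈ 0.0206

a = A_s f_y/(0.85 f'_c b) = 69.76 mm.
β₁ = 0.791, so c = a/β₁ = 69.76/0.791 = 88.19 mm.
From the linear strain diagram with ε_cu = 0.003: ε_t = 0.003 (d − c)/c = 0.003 × (695 − 88.19)/88.19 = 0.0206.
Since ε_t ≥ 0.005, the section is tension-controlled.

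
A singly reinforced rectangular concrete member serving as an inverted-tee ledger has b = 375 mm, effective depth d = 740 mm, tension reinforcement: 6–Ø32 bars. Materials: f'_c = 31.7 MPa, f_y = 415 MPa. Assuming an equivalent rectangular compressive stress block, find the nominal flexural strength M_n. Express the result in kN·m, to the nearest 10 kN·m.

A_s = 6 × 804 = 4824 mm².
T = A_s f_y = 4824 × 415 = 2001960 N = 2001.96 kN.
From C = T: a = T/(0.85 f'_c b) = 2001960/(0.85 × 31.7 × 375) = 198.13 mm.
M_n = T(d − a/2) = 2001.96 kN × (740 − 99.065) mm = 1283.13 kN·m.

M_n ≈ 1280 kN·m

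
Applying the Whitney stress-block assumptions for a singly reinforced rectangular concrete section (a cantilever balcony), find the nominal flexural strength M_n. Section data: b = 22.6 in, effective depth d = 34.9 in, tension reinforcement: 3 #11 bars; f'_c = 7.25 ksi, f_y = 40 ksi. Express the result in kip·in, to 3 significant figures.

M_n ≈ 6410 kip·in

A_s = 3 × 1.56 = 4.68 in².
T = A_s f_y = 4.68 × 40 = 187.2 kips.
a = T/(0.85 f'_c b) = 187.2/(0.85 × 7.25 × 22.6) = 1.344 in.
M_n = T(d − a/2) = 187.2 × (34.9 − 0.672) = 6407.5 kip·in.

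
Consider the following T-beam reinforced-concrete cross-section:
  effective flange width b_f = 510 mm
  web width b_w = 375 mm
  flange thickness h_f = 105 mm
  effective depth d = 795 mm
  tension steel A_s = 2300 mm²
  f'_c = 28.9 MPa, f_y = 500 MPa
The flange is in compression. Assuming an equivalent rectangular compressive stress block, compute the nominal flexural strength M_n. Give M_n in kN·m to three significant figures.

M_n ≈ 861 kN·m

Tension: T = A_s f_y = 2300 × 500 = 1150000 N.
Try a within the flange: a = T/(0.85 f'_c b_f) = 1150000/(0.85 × 28.9 × 510) = 91.79 mm.
Since a = 91.79 ≤ h_f = 105 mm, the stress block lies entirely in the flange; analyse as a rectangular beam of width b_f.
M_n = T(d − a/2) = 1150000 × (795 − 45.895) = 861.47 × 10⁶ N·mm.
M_n = 861.47 kN·m.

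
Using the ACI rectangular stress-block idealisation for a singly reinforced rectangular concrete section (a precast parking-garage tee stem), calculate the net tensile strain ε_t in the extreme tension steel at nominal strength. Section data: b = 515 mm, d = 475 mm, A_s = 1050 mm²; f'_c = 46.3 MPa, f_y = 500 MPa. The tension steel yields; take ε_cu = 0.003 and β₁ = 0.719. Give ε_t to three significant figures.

ε_t ≈ 0.0366

a = A_s f_y/(0.85 f'_c b) = 25.90 mm.
β₁ = 0.719, so c = a/β₁ = 25.90/0.719 = 36.02 mm.
From the linear strain diagram with ε_cu = 0.003: ε_t = 0.003 (d − c)/c = 0.003 × (475 − 36.02)/36.02 = 0.0366.
Since ε_t ≥ 0.005, the section is tension-controlled.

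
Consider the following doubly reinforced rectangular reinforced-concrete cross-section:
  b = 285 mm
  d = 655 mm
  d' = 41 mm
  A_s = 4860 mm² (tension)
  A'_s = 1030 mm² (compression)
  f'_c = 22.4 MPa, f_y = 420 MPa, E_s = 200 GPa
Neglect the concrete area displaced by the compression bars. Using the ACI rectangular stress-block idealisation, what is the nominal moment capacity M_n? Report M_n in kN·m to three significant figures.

Assume both tension and compression steel yield.
Net tension couple steel: A_s − A'_s = 3830 mm².
a = (A_s − A'_s) f_y / (0.85 f'_c b) = 1608600/(0.85 × 22.4 × 285) = 296.44 mm.
c = a/β₁ = 296.44/0.85 = 348.75 mm; ε'_s = 0.003(c − d')/c = 0.0026 ≥ f_y/E_s = 0.0021, so compression steel does yield.
M_n = (A_s − A'_s) f_y (d − a/2) + A'_s f_y (d − d') = [1608600 × (655 − 148.22) + 432600 × (655 − 41)] × 10⁻⁶ = 815.21 + 265.62 = 1080.83 kN·m.

M_n ≈ 1080 kN·m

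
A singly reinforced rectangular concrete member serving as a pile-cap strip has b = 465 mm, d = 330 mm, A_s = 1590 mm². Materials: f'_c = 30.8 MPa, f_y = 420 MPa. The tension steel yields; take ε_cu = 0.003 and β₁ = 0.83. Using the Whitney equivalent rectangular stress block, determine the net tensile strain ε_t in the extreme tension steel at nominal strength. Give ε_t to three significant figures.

a = A_s f_y/(0.85 f'_c b) = 54.86 mm.
β₁ = 0.83, so c = a/β₁ = 54.86/0.83 = 66.10 mm.
From the linear strain diagram with ε_cu = 0.003: ε_t = 0.003 (d − c)/c = 0.003 × (330 − 66.10)/66.10 = 0.0120.
Since ε_t ≥ 0.005, the section is tension-controlled.

ε_t ≈ 0.0120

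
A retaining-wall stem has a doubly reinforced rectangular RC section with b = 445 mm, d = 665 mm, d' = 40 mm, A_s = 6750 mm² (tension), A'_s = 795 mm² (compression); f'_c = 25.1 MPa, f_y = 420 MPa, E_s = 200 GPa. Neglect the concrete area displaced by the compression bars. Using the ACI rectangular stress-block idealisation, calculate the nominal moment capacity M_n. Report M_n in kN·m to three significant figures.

Assume both tension and compression steel yield.
Net tension couple steel: A_s − A'_s = 5955 mm².
a = (A_s − A'_s) f_y / (0.85 f'_c b) = 2501100/(0.85 × 25.1 × 445) = 263.44 mm.
c = a/β₁ = 263.44/0.85 = 309.93 mm; ε'_s = 0.003(c − d')/c = 0.0026 ≥ f_y/E_s = 0.0021, so compression steel does yield.
M_n = (A_s − A'_s) f_y (d − a/2) + A'_s f_y (d − d') = [2501100 × (665 − 131.72) + 333900 × (665 − 40)] × 10⁻⁶ = 1333.79 + 208.69 = 1542.48 kN·m.

M_n ≈ 1540 kN·m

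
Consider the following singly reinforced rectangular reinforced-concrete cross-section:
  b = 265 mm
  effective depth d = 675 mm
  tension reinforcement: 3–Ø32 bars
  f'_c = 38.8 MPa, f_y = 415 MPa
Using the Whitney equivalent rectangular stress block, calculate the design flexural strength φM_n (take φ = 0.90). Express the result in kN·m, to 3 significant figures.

A_s = 3 × 804 = 2412 mm².
T = A_s f_y = 2412 × 415 = 1000980 N = 1000.98 kN.
From C = T: a = T/(0.85 f'_c b) = 1000980/(0.85 × 38.8 × 265) = 114.53 mm.
M_n = T(d − a/2) = 1000.98 kN × (675 − 57.265) mm = 618.34 kN·m.
φM_n = 0.90 × 618.34 = 556.51 kN·m.

φM_n ≈ 557 kN·m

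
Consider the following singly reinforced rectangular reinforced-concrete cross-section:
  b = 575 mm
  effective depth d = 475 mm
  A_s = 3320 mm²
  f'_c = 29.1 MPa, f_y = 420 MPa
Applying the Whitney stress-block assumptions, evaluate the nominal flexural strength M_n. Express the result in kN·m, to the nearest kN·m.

M_n ≈ 594 kN·m

T = A_s f_y = 3320 × 420 = 1394400 N = 1394.4 kN.
From C = T: a = T/(0.85 f'_c b) = 1394400/(0.85 × 29.1 × 575) = 98.04 mm.
M_n = T(d − a/2) = 1394.4 kN × (475 − 49.02) mm = 593.99 kN·m.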